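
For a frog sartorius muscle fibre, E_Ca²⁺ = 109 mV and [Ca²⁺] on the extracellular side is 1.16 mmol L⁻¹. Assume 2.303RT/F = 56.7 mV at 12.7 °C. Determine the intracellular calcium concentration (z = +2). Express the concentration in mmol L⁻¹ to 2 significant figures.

0.00017 mmol L⁻¹

Nernst: E = (56.7/2) · log₁₀([out]/[in]), so log₁₀([out]/[in]) = 109.0 × 2 / 56.7 = 3.8448.
[out]/[in] = 10^(3.8448) = 6995.
[in] = 1.16 / 6995 = 0.0001658 mmol L⁻¹.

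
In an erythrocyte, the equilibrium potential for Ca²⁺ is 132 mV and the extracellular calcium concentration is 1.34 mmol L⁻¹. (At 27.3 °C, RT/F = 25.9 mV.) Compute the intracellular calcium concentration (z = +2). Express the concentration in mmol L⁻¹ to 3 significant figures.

0.0000502 mmol L⁻¹

Nernst: E = (25.9/2) · ln([out]/[in]), so ln([out]/[in]) = 132.0 × 2 / 25.9 = 10.1931.
[out]/[in] = e^(10.1931) = 2.672e+04.
[in] = 1.34 / 2.672e+04 = 5.016e-05 mmol L⁻¹.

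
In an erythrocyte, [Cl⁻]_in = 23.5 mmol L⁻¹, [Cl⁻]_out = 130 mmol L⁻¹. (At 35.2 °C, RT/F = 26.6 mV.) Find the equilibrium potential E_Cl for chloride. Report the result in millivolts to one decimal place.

E = (26.6/z) · ln([Cl⁻]_out/[Cl⁻]_in) with z = -1.
For an anion, dividing by z = -1 reverses the sign.
= (26.6/-1) · ln(130/23.5) = -26.60 · ln(5.532)
= -26.60 · (1.7105) = -45.50 mV

-45.5 mV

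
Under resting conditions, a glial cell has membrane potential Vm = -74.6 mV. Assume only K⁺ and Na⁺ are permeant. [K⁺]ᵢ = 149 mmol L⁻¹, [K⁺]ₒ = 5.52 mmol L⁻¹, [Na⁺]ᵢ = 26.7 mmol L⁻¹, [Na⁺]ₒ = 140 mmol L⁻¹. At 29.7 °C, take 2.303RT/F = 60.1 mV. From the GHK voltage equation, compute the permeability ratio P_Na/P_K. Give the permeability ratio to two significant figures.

Let α = P_Na/P_K. GHK: Vm = 60.1·log₁₀[(Kₒ + α·Naₒ)/(Kᵢ + α·Naᵢ)].
10^(Vm/60.1) = 10^(-74.6/60.1) = 0.057377
So 0.057377·(Kᵢ + α·Naᵢ) = Kₒ + α·Naₒ → α = (0.057377·149.0 − 5.52) / (140.0 − 0.057377·26.7)
α = (8.549 − 5.52) / (140.0 − 1.532) = 3.029/138.5 = 0.02188

0.022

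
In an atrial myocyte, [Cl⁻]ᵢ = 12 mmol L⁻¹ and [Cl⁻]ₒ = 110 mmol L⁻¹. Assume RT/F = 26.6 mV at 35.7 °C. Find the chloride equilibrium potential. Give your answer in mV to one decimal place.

-58.9 mV

E = (26.6/z) · ln([Cl⁻]_out/[Cl⁻]_in) with z = -1.
For an anion, dividing by z = -1 reverses the sign.
= (26.6/-1) · ln(110/12) = -26.60 · ln(9.167)
= -26.60 · (2.2156) = -58.93 mV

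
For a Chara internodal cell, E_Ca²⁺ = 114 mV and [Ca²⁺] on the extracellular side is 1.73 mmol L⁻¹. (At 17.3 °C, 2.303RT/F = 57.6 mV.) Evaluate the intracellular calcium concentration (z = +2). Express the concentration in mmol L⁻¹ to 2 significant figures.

Nernst: E = (57.6/2) · log₁₀([out]/[in]), so log₁₀([out]/[in]) = 114.0 × 2 / 57.6 = 3.9583.
[out]/[in] = 10^(3.9583) = 9085.
[in] = 1.73 / 9085 = 0.0001904 mmol L⁻¹.

0.00019 mmol L⁻¹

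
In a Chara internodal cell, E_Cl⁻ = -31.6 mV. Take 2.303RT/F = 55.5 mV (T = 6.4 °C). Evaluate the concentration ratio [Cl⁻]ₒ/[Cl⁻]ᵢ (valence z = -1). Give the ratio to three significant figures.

log₁₀([out]/[in]) = E·z/(55.5) = -31.6 × -1 / 55.5 = 0.5694
[out]/[in] = 10^(0.5694) = 3.71

3.71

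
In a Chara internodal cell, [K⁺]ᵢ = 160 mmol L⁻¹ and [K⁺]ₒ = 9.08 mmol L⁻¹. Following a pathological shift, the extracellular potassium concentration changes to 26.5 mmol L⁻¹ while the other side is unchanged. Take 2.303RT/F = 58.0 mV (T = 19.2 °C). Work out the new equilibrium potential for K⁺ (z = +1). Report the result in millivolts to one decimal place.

-45.3 mV

After the shift: [K⁺]_out = 26.5, [K⁺]_in = 160 mmol L⁻¹.
E_new = (58.0/1)·log₁₀(26.5/160) = 58.00 · (-0.7809) = -45.29 mV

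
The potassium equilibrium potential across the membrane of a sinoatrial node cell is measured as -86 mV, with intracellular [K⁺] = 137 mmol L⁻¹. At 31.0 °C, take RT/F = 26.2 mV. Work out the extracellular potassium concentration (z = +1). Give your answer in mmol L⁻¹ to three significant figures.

Nernst: E = (26.2/1) · ln([out]/[in]), so ln([out]/[in]) = -86.0 × 1 / 26.2 = -3.2824.
[out]/[in] = e^(-3.2824) = 0.03754.
[out] = 0.03754 × 137 = 5.142 mmol L⁻¹.

5.14 mmol L⁻¹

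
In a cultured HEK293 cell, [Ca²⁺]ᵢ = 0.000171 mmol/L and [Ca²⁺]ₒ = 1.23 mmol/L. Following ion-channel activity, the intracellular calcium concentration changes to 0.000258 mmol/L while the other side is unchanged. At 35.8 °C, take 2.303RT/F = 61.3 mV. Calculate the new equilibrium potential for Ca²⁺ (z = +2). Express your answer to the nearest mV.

113 mV

After the shift: [Ca²⁺]_out = 1.23, [Ca²⁺]_in = 0.000258 mmol/L.
E_new = (61.3/2)·log₁₀(1.23/0.000258) = 30.65 · (3.6783) = 112.74 mV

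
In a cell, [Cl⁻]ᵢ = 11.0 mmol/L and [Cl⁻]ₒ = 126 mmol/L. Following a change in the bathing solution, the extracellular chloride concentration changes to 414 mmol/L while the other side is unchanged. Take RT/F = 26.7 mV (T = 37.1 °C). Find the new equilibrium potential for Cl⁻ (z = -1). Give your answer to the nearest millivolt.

-97 mV

After the shift: [Cl⁻]_out = 414, [Cl⁻]_in = 11.0 mmol/L.
E_new = (26.7/-1)·ln(414/11.0) = -26.70 · (3.6280) = -96.87 mV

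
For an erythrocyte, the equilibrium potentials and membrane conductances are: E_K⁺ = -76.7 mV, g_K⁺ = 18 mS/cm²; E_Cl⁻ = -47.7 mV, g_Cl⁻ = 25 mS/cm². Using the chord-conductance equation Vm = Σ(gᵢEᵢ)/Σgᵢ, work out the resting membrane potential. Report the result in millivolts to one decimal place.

Σ gᵢEᵢ = 18·(-76.7) + 25·(-47.7) = -2573.10
Σ gᵢ = 18 + 25 = 43
Vm = -2573.10 / 43 = -59.84 mV

-59.8 mV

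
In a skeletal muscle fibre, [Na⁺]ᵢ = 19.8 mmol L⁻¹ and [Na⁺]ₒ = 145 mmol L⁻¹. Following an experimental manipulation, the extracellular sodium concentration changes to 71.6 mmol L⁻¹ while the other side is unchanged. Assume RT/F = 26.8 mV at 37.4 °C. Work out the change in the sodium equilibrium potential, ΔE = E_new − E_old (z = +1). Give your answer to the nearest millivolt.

E_old = (26.8/1)·ln(145/19.8) = 53.36 mV
E_new = (26.8/1)·ln(71.6/19.8) = 34.45 mV
ΔE = 34.45 − (53.36) = -18.91 mV

-19 mV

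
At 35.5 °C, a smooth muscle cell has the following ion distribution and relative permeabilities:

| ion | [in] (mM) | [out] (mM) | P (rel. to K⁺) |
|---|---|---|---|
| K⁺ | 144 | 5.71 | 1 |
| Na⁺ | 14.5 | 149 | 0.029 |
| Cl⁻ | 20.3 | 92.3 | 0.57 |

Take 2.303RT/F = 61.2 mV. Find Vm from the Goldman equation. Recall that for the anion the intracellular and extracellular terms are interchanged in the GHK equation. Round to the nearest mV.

Vm = 61.2 · log₁₀[(Σ P·[cation]ₒ + Σ P·[anion]ᵢ) / (Σ P·[cation]ᵢ + Σ P·[anion]ₒ)]
Numerator = 1×5.71 + 0.029×149 + 0.57×20.3 = 21.6
Denominator = 1×144 + 0.029×14.5 + 0.57×92.3 = 197
Vm = 61.2 · log₁₀(0.10964) = 61.2 × (-0.9600) = -58.75 mV

-59 mV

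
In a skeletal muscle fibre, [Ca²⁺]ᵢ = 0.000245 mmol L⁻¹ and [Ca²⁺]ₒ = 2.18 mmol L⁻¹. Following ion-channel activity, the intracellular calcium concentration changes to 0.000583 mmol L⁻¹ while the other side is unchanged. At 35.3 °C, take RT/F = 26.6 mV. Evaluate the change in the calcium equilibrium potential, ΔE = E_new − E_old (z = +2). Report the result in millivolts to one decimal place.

E_old = (26.6/2)·ln(2.18/0.000245) = 120.94 mV
E_new = (26.6/2)·ln(2.18/0.000583) = 109.41 mV
ΔE = 109.41 − (120.94) = -11.53 mV

-11.5 mV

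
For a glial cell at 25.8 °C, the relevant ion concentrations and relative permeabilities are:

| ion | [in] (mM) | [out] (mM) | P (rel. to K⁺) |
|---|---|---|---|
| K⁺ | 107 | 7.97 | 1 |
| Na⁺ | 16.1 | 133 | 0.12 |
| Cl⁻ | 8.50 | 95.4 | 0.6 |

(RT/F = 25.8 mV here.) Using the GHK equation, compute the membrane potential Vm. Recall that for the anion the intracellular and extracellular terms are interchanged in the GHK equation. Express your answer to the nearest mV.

Vm = 25.8 · ln[(Σ P·[cation]ₒ + Σ P·[anion]ᵢ) / (Σ P·[cation]ᵢ + Σ P·[anion]ₒ)]
Numerator = 1×7.97 + 0.12×133 + 0.6×8.50 = 29.03
Denominator = 1×107 + 0.12×16.1 + 0.6×95.4 = 166.2
Vm = 25.8 · ln(0.1747) = 25.8 × (-1.7447) = -45.01 mV

-45 mV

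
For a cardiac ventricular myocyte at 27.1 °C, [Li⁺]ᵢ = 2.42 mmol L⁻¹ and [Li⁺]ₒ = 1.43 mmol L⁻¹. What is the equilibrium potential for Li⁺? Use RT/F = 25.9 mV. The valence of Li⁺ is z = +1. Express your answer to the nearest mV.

E = (25.9/z) · ln([Li⁺]_out/[Li⁺]_in) with z = +1.
= (25.9/1) · ln(1.43/2.42) = 25.90 · ln(0.5909)
= 25.90 · (-0.5261) = -13.63 mV

-14 mV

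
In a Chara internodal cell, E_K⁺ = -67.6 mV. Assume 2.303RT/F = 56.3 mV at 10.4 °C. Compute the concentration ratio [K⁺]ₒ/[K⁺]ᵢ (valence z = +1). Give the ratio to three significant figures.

log₁₀([out]/[in]) = E·z/(56.3) = -67.6 × 1 / 56.3 = -1.2007
[out]/[in] = 10^(-1.2007) = 0.06299

0.0630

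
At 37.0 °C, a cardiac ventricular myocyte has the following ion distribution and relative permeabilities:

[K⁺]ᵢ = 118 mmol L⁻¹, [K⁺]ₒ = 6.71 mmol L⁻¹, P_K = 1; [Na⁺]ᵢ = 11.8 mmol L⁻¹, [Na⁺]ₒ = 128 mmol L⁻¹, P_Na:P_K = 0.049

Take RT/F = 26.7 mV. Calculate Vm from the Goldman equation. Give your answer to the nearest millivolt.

-59 mV

Vm = 26.7 · ln[(Σ P·[cation]ₒ + Σ P·[anion]ᵢ) / (Σ P·[cation]ᵢ + Σ P·[anion]ₒ)]
Numerator = 1×6.71 + 0.049×128 = 12.98
Denominator = 1×118 + 0.049×11.8 = 118.6
Vm = 26.7 · ln(0.10948) = 26.7 × (-2.2120) = -59.06 mV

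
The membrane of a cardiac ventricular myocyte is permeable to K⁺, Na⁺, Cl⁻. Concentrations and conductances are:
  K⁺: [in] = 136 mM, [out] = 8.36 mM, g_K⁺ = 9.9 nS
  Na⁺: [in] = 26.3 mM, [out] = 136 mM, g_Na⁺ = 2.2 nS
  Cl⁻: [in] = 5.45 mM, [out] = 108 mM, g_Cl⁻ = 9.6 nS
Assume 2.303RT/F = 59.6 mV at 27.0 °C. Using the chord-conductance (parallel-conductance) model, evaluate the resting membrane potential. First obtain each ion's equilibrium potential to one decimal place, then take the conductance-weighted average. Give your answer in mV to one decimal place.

-62.8 mV

E_K⁺ = (59.6/1)·log₁₀(8.36/136) = -72.2 mV
E_Na⁺ = (59.6/1)·log₁₀(136/26.3) = 42.5 mV
E_Cl⁻ = (59.6/-1)·log₁₀(108/5.45) = -77.3 mV
Vm = (Σ gᵢEᵢ)/(Σ gᵢ) = (9.9·-72.2 + 2.2·42.5 + 9.6·-77.3) / (9.9 + 2.2 + 9.6)
= -1363.36 / 21.7 = -62.83 mV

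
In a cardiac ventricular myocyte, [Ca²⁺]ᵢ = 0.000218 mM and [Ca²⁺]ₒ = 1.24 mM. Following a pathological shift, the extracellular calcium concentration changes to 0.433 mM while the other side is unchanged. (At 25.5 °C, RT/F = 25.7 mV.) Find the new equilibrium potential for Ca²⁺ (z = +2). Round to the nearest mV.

After the shift: [Ca²⁺]_out = 0.433, [Ca²⁺]_in = 0.000218 mM.
E_new = (25.7/2)·ln(0.433/0.000218) = 12.85 · (7.5940) = 97.58 mV

98 mV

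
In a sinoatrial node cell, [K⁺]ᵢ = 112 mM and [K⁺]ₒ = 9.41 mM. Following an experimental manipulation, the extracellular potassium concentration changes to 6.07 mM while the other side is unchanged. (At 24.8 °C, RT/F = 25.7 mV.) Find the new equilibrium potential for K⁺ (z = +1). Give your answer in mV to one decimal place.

-74.9 mV

After the shift: [K⁺]_out = 6.07, [K⁺]_in = 112 mM.
E_new = (25.7/1)·ln(6.07/112) = 25.70 · (-2.9151) = -74.92 mV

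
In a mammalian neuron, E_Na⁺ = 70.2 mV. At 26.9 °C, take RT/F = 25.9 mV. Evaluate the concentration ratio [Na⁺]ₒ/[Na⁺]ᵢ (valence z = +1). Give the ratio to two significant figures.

ln([out]/[in]) = E·z/(25.9) = 70.2 × 1 / 25.9 = 2.7104
[out]/[in] = e^(2.7104) = 15.04

15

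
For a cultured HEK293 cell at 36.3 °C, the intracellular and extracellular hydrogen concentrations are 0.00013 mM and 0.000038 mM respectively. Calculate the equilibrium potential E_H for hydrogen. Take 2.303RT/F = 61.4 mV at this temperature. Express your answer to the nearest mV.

-33 mV

E = (61.4/z) · log₁₀([H⁺]_out/[H⁺]_in) with z = +1.
= (61.4/1) · log₁₀(0.000038/0.00013) = 61.40 · log₁₀(0.2923)
= 61.40 · (-0.5342) = -32.80 mV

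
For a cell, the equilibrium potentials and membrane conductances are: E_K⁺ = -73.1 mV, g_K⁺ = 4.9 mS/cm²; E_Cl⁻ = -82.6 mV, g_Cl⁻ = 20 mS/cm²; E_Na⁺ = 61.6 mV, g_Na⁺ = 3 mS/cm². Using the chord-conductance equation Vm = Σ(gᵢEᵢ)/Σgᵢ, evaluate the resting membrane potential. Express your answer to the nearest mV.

-65 mV

Σ gᵢEᵢ = 4.9·(-73.1) + 20·(-82.6) + 3·(61.6) = -1825.39
Σ gᵢ = 4.9 + 20 + 3 = 27.9
Vm = -1825.39 / 27.9 = -65.43 mV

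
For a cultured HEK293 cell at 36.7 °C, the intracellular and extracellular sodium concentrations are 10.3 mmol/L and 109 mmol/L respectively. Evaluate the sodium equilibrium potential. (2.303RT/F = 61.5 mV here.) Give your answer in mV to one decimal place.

63.0 mV

E = (61.5/z) · log₁₀([Na⁺]_out/[Na⁺]_in) with z = +1.
= (61.5/1) · log₁₀(109/10.3) = 61.50 · log₁₀(10.58)
= 61.50 · (1.0246) = 63.01 mV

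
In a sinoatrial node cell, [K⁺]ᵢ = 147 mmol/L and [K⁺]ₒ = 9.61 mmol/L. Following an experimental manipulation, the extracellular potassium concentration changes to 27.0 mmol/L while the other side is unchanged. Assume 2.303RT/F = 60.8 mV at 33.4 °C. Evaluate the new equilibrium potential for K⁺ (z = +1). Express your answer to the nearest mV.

After the shift: [K⁺]_out = 27.0, [K⁺]_in = 147 mmol/L.
E_new = (60.8/1)·log₁₀(27.0/147) = 60.80 · (-0.7360) = -44.75 mV

-45 mV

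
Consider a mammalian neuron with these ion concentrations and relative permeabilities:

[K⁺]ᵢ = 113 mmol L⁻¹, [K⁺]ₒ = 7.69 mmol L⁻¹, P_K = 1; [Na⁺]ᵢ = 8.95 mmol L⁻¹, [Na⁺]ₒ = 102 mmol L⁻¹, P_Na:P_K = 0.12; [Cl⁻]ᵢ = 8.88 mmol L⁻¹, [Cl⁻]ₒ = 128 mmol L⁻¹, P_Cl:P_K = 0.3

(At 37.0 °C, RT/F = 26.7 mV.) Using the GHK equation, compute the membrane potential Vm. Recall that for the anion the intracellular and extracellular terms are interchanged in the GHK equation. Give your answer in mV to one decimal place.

-51.0 mV

Vm = 26.7 · ln[(Σ P·[cation]ₒ + Σ P·[anion]ᵢ) / (Σ P·[cation]ᵢ + Σ P·[anion]ₒ)]
Numerator = 1×7.69 + 0.12×102 + 0.3×8.88 = 22.59
Denominator = 1×113 + 0.12×8.95 + 0.3×128 = 152.5
Vm = 26.7 · ln(0.14818) = 26.7 × (-1.9093) = -50.98 mV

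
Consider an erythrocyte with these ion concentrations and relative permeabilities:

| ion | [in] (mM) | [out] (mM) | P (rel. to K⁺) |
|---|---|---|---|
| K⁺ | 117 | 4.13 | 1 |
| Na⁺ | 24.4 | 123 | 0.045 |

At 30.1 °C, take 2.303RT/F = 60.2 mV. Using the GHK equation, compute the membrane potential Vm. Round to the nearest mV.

Vm = 60.2 · log₁₀[(Σ P·[cation]ₒ + Σ P·[anion]ᵢ) / (Σ P·[cation]ᵢ + Σ P·[anion]ₒ)]
Numerator = 1×4.13 + 0.045×123 = 9.665
Denominator = 1×117 + 0.045×24.4 = 118.1
Vm = 60.2 · log₁₀(0.081839) = 60.2 × (-1.0870) = -65.44 mV

-65 mV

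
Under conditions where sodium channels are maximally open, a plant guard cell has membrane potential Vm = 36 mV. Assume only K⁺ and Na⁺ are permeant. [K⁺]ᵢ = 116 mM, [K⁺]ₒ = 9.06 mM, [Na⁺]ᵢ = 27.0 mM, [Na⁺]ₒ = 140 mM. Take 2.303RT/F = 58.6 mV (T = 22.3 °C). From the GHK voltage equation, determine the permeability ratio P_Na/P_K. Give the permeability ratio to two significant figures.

Let α = P_Na/P_K. GHK: Vm = 58.6·log₁₀[(Kₒ + α·Naₒ)/(Kᵢ + α·Naᵢ)].
10^(Vm/58.6) = 10^(36.0/58.6) = 4.1147
So 4.1147·(Kᵢ + α·Naᵢ) = Kₒ + α·Naₒ → α = (4.1147·116.0 − 9.06) / (140.0 − 4.1147·27.0)
α = (477.3 − 9.06) / (140.0 − 111.1) = 468.2/28.9 = 16.2

16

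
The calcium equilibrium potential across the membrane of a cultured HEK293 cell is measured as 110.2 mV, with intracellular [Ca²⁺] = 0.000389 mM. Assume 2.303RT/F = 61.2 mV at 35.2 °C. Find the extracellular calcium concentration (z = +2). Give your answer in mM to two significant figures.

1.6 mM

Nernst: E = (61.2/2) · log₁₀([out]/[in]), so log₁₀([out]/[in]) = 110.2 × 2 / 61.2 = 3.6013.
[out]/[in] = 10^(3.6013) = 3993.
[out] = 3993 × 0.000389 = 1.553 mM.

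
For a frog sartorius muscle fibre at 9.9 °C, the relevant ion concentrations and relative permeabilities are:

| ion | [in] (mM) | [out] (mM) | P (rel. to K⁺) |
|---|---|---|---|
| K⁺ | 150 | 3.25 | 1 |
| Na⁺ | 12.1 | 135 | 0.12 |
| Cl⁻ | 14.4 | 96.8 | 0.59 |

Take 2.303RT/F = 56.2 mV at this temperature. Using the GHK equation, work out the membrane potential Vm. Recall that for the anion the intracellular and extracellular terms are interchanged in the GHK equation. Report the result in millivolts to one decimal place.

Vm = 56.2 · log₁₀[(Σ P·[cation]ₒ + Σ P·[anion]ᵢ) / (Σ P·[cation]ᵢ + Σ P·[anion]ₒ)]
Numerator = 1×3.25 + 0.12×135 + 0.59×14.4 = 27.95
Denominator = 1×150 + 0.12×12.1 + 0.59×96.8 = 208.6
Vm = 56.2 · log₁₀(0.13399) = 56.2 × (-0.8729) = -49.06 mV

-49.1 mV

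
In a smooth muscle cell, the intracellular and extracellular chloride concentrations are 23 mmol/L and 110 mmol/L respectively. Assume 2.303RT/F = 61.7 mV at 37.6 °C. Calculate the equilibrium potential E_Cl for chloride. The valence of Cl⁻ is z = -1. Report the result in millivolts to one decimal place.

E = (61.7/z) · log₁₀([Cl⁻]_out/[Cl⁻]_in) with z = -1.
For an anion, dividing by z = -1 reverses the sign.
= (61.7/-1) · log₁₀(110/23) = -61.70 · log₁₀(4.783)
= -61.70 · (0.6797) = -41.94 mV

-41.9 mV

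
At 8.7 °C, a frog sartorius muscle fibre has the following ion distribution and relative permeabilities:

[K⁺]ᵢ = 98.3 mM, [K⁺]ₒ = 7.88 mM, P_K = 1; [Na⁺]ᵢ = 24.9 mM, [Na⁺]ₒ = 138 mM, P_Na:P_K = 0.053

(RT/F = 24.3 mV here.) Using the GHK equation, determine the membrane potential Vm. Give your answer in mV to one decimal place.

Vm = 24.3 · ln[(Σ P·[cation]ₒ + Σ P·[anion]ᵢ) / (Σ P·[cation]ᵢ + Σ P·[anion]ₒ)]
Numerator = 1×7.88 + 0.053×138 = 15.19
Denominator = 1×98.3 + 0.053×24.9 = 99.62
Vm = 24.3 · ln(0.15252) = 24.3 × (-1.8805) = -45.70 mV

-45.7 mV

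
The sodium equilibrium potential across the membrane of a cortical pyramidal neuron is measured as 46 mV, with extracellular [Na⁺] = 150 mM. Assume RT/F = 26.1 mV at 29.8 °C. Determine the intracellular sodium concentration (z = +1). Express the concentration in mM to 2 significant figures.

26 mM

Nernst: E = (26.1/1) · ln([out]/[in]), so ln([out]/[in]) = 46.0 × 1 / 26.1 = 1.7625.
[out]/[in] = e^(1.7625) = 5.827.
[in] = 150 / 5.827 = 25.74 mM.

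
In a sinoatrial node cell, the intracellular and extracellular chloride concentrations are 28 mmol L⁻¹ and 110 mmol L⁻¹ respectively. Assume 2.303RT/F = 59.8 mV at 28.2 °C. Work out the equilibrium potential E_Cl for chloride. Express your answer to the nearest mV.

E = (59.8/z) · log₁₀([Cl⁻]_out/[Cl⁻]_in) with z = -1.
For an anion, dividing by z = -1 reverses the sign.
= (59.8/-1) · log₁₀(110/28) = -59.80 · log₁₀(3.929)
= -59.80 · (0.5942) = -35.54 mV

-36 mV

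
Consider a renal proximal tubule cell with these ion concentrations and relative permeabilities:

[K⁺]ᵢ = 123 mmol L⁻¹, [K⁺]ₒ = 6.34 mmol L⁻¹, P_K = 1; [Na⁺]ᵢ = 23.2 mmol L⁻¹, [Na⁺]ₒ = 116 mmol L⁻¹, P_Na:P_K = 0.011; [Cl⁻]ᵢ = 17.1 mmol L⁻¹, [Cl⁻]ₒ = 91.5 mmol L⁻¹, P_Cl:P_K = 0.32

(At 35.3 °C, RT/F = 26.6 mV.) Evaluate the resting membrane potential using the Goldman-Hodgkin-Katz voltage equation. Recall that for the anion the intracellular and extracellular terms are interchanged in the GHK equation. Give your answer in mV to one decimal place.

Vm = 26.6 · ln[(Σ P·[cation]ₒ + Σ P·[anion]ᵢ) / (Σ P·[cation]ᵢ + Σ P·[anion]ₒ)]
Numerator = 1×6.34 + 0.011×116 + 0.32×17.1 = 13.09
Denominator = 1×123 + 0.011×23.2 + 0.32×91.5 = 152.5
Vm = 26.6 · ln(0.085803) = 26.6 × (-2.4557) = -65.32 mV

-65.3 mV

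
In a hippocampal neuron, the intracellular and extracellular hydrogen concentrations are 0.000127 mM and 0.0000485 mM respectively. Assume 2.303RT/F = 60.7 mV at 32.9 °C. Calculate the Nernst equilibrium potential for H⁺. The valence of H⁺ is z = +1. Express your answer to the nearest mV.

E = (60.7/z) · log₁₀([H⁺]_out/[H⁺]_in) with z = +1.
= (60.7/1) · log₁₀(0.0000485/0.000127) = 60.70 · log₁₀(0.3819)
= 60.70 · (-0.4181) = -25.38 mV

-25 mV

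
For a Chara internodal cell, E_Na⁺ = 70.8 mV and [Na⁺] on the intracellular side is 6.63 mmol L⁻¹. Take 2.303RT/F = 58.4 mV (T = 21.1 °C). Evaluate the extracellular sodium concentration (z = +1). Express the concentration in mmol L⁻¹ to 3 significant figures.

108 mmol L⁻¹

Nernst: E = (58.4/1) · log₁₀([out]/[in]), so log₁₀([out]/[in]) = 70.8 × 1 / 58.4 = 1.2123.
[out]/[in] = 10^(1.2123) = 16.31.
[out] = 16.31 × 6.63 = 108.1 mmol L⁻¹.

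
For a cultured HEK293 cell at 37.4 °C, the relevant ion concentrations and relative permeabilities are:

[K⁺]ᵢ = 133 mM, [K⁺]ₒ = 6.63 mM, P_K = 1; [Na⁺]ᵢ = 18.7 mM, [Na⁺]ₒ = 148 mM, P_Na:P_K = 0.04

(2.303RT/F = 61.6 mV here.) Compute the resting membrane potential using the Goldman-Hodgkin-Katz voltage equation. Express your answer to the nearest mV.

Vm = 61.6 · log₁₀[(Σ P·[cation]ₒ + Σ P·[anion]ᵢ) / (Σ P·[cation]ᵢ + Σ P·[anion]ₒ)]
Numerator = 1×6.63 + 0.04×148 = 12.55
Denominator = 1×133 + 0.04×18.7 = 133.7
Vm = 61.6 · log₁₀(0.093833) = 61.6 × (-1.0276) = -63.30 mV

-63 mV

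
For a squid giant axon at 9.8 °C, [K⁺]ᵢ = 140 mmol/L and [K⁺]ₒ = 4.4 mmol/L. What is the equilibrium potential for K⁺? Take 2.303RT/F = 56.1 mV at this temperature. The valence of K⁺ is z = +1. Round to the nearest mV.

-84 mV

E = (56.1/z) · log₁₀([K⁺]_out/[K⁺]_in) with z = +1.
= (56.1/1) · log₁₀(4.4/140) = 56.10 · log₁₀(0.03143)
= 56.10 · (-1.5027) = -84.30 mV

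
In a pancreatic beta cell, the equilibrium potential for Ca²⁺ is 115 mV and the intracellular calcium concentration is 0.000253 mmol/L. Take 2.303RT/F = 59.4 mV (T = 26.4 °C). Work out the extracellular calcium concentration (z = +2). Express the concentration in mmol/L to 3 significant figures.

1.88 mmol/L

Nernst: E = (59.4/2) · log₁₀([out]/[in]), so log₁₀([out]/[in]) = 115.0 × 2 / 59.4 = 3.8721.
[out]/[in] = 10^(3.8721) = 7448.
[out] = 7448 × 0.000253 = 1.884 mmol/L.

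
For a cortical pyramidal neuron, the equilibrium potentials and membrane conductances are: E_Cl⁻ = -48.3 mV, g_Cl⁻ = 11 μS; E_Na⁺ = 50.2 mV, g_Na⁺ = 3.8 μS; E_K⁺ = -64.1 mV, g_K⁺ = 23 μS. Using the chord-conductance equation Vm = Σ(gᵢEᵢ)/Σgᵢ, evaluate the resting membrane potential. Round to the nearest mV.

Σ gᵢEᵢ = 11·(-48.3) + 3.8·(50.2) + 23·(-64.1) = -1814.84
Σ gᵢ = 11 + 3.8 + 23 = 37.8
Vm = -1814.84 / 37.8 = -48.01 mV

-48 mV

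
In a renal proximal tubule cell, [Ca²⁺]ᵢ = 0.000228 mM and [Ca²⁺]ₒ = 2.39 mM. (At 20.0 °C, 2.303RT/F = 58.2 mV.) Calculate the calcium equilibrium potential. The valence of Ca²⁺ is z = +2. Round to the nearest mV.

E = (58.2/z) · log₁₀([Ca²⁺]_out/[Ca²⁺]_in) with z = +2.
= (58.2/2) · log₁₀(2.39/0.000228) = 29.10 · log₁₀(1.048e+04)
= 29.10 · (4.0205) = 117.00 mV

117 mV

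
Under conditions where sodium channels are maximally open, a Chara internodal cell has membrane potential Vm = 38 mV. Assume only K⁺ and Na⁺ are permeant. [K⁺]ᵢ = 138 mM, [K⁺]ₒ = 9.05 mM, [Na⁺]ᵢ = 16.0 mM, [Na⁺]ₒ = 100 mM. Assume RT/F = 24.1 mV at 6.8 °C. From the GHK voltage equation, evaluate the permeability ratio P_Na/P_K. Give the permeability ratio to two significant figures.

29

Let α = P_Na/P_K. GHK: Vm = 24.1·ln[(Kₒ + α·Naₒ)/(Kᵢ + α·Naᵢ)].
e^(Vm/24.1) = e^(38.0/24.1) = 4.8393
So 4.8393·(Kᵢ + α·Naᵢ) = Kₒ + α·Naₒ → α = (4.8393·138.0 − 9.05) / (100.0 − 4.8393·16.0)
α = (667.8 − 9.05) / (100.0 − 77.43) = 658.8/22.57 = 29.19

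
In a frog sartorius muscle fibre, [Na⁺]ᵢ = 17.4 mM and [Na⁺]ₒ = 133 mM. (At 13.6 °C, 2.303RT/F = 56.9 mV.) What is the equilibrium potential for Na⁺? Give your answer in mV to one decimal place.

50.3 mV

E = (56.9/z) · log₁₀([Na⁺]_out/[Na⁺]_in) with z = +1.
= (56.9/1) · log₁₀(133/17.4) = 56.90 · log₁₀(7.644)
= 56.90 · (0.8833) = 50.26 mV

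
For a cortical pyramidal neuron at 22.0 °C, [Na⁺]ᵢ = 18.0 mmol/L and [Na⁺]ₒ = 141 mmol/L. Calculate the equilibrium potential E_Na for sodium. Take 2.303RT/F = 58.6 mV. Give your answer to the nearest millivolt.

52 mV

E = (58.6/z) · log₁₀([Na⁺]_out/[Na⁺]_in) with z = +1.
= (58.6/1) · log₁₀(141/18.0) = 58.60 · log₁₀(7.833)
= 58.60 · (0.8939) = 52.39 mV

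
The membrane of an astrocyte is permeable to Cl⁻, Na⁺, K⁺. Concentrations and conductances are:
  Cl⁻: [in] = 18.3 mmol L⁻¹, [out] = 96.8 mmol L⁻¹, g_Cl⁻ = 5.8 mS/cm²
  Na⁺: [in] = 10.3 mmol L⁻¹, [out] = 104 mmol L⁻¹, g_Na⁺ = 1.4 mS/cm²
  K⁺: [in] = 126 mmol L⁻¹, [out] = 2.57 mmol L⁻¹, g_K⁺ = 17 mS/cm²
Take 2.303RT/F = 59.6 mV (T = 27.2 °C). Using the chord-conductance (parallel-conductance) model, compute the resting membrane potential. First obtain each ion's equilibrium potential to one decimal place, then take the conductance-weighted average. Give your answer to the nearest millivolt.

-78 mV

E_Cl⁻ = (59.6/-1)·log₁₀(96.8/18.3) = -43.1 mV
E_Na⁺ = (59.6/1)·log₁₀(104/10.3) = 59.9 mV
E_K⁺ = (59.6/1)·log₁₀(2.57/126) = -100.8 mV
Vm = (Σ gᵢEᵢ)/(Σ gᵢ) = (5.8·-43.1 + 1.4·59.9 + 17·-100.8) / (5.8 + 1.4 + 17)
= -1879.72 / 24.2 = -77.67 mV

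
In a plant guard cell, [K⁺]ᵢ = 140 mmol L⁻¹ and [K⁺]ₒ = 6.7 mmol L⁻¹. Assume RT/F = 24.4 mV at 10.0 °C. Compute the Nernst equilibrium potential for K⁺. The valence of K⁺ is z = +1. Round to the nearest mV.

-74 mV

E = (24.4/z) · ln([K⁺]_out/[K⁺]_in) with z = +1.
= (24.4/1) · ln(6.7/140) = 24.40 · ln(0.04786)
= 24.40 · (-3.0395) = -74.16 mV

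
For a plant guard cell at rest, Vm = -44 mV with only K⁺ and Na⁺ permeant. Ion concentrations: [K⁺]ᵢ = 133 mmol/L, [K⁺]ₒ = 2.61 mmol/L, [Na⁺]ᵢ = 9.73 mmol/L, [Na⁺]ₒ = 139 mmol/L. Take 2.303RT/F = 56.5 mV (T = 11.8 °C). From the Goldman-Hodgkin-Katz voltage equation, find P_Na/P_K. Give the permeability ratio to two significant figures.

0.14

Let α = P_Na/P_K. GHK: Vm = 56.5·log₁₀[(Kₒ + α·Naₒ)/(Kᵢ + α·Naᵢ)].
10^(Vm/56.5) = 10^(-44.0/56.5) = 0.16643
So 0.16643·(Kᵢ + α·Naᵢ) = Kₒ + α·Naₒ → α = (0.16643·133.0 − 2.61) / (139.0 − 0.16643·9.73)
α = (22.14 − 2.61) / (139.0 − 1.619) = 19.53/137.4 = 0.1421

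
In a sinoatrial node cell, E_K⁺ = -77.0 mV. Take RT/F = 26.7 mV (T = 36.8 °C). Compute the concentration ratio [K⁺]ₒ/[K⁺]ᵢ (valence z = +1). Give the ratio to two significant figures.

ln([out]/[in]) = E·z/(26.7) = -77.0 × 1 / 26.7 = -2.8839
[out]/[in] = e^(-2.8839) = 0.05592

0.056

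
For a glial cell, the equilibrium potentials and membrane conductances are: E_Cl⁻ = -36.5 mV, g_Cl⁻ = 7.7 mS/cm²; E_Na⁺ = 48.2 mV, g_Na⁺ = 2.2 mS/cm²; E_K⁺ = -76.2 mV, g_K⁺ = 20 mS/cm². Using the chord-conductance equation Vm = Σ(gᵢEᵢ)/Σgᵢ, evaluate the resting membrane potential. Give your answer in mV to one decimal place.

Σ gᵢEᵢ = 7.7·(-36.5) + 2.2·(48.2) + 20·(-76.2) = -1699.01
Σ gᵢ = 7.7 + 2.2 + 20 = 29.9
Vm = -1699.01 / 29.9 = -56.82 mV

-56.8 mV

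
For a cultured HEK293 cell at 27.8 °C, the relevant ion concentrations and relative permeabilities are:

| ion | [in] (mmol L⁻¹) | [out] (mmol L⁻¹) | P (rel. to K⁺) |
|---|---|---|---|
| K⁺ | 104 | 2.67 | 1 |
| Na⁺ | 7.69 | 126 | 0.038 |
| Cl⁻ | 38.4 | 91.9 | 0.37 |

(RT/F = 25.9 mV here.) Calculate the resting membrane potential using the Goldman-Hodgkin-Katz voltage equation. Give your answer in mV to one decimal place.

-48.0 mV

Vm = 25.9 · ln[(Σ P·[cation]ₒ + Σ P·[anion]ᵢ) / (Σ P·[cation]ᵢ + Σ P·[anion]ₒ)]
Numerator = 1×2.67 + 0.038×126 + 0.37×38.4 = 21.67
Denominator = 1×104 + 0.038×7.69 + 0.37×91.9 = 138.3
Vm = 25.9 · ln(0.15666) = 25.9 × (-1.8536) = -48.01 mV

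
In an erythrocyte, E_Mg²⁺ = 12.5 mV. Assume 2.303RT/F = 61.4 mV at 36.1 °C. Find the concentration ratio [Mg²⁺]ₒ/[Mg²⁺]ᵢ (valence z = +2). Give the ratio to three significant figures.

2.55

log₁₀([out]/[in]) = E·z/(61.4) = 12.5 × 2 / 61.4 = 0.4072
[out]/[in] = 10^(0.4072) = 2.554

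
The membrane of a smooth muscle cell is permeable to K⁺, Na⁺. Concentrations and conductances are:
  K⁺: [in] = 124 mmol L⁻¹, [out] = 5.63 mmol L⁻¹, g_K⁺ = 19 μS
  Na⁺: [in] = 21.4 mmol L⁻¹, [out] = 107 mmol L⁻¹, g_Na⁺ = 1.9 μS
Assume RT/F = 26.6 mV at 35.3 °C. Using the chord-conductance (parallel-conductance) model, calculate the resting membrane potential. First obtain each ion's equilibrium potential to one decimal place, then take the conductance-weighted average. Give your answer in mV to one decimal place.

-70.9 mV

E_K⁺ = (26.6/1)·ln(5.63/124) = -82.3 mV
E_Na⁺ = (26.6/1)·ln(107/21.4) = 42.8 mV
Vm = (Σ gᵢEᵢ)/(Σ gᵢ) = (19·-82.3 + 1.9·42.8) / (19 + 1.9)
= -1482.38 / 20.9 = -70.93 mV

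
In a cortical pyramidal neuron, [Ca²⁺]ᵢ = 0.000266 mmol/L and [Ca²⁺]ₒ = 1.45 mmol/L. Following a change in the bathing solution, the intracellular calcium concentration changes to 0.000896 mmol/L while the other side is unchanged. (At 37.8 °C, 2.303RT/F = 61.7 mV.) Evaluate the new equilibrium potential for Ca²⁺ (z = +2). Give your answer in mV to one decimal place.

After the shift: [Ca²⁺]_out = 1.45, [Ca²⁺]_in = 0.000896 mmol/L.
E_new = (61.7/2)·log₁₀(1.45/0.000896) = 30.85 · (3.2091) = 99.00 mV

99.0 mV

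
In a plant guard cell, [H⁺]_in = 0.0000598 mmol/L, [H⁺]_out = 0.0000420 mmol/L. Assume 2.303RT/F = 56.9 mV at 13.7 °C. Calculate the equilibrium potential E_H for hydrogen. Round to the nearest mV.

E = (56.9/z) · log₁₀([H⁺]_out/[H⁺]_in) with z = +1.
= (56.9/1) · log₁₀(0.0000420/0.0000598) = 56.90 · log₁₀(0.7023)
= 56.90 · (-0.1535) = -8.73 mV

-9 mV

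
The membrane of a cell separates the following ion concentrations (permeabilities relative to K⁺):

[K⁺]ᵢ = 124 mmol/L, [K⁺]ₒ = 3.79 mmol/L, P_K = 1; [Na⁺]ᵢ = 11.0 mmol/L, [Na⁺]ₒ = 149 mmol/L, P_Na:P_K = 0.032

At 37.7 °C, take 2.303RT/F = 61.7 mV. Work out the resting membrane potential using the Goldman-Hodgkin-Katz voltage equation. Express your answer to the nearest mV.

Vm = 61.7 · log₁₀[(Σ P·[cation]ₒ + Σ P·[anion]ᵢ) / (Σ P·[cation]ᵢ + Σ P·[anion]ₒ)]
Numerator = 1×3.79 + 0.032×149 = 8.558
Denominator = 1×124 + 0.032×11.0 = 124.4
Vm = 61.7 · log₁₀(0.068821) = 61.7 × (-1.1623) = -71.71 mV

-72 mV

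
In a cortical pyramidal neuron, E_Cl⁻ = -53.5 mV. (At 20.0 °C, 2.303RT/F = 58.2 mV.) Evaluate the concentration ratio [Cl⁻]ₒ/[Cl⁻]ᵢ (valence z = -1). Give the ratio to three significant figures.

8.30

log₁₀([out]/[in]) = E·z/(58.2) = -53.5 × -1 / 58.2 = 0.9192
[out]/[in] = 10^(0.9192) = 8.303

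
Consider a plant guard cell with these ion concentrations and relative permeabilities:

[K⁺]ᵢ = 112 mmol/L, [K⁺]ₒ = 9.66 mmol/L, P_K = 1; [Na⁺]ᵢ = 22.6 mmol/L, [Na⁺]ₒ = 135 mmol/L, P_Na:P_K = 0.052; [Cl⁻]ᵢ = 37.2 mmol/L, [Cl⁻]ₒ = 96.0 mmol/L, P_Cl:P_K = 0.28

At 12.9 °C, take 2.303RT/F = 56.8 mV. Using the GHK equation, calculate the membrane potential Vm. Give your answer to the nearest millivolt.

Vm = 56.8 · log₁₀[(Σ P·[cation]ₒ + Σ P·[anion]ᵢ) / (Σ P·[cation]ᵢ + Σ P·[anion]ₒ)]
Numerator = 1×9.66 + 0.052×135 + 0.28×37.2 = 27.1
Denominator = 1×112 + 0.052×22.6 + 0.28×96.0 = 140.1
Vm = 56.8 · log₁₀(0.19347) = 56.8 × (-0.7134) = -40.52 mV

-41 mV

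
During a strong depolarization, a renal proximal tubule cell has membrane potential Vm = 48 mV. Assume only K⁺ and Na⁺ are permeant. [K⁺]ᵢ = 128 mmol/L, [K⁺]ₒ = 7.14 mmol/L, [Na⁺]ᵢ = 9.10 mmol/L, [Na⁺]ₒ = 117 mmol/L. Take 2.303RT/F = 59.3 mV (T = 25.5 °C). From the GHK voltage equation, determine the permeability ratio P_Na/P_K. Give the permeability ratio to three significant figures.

14.0

Let α = P_Na/P_K. GHK: Vm = 59.3·log₁₀[(Kₒ + α·Naₒ)/(Kᵢ + α·Naᵢ)].
10^(Vm/59.3) = 10^(48.0/59.3) = 6.4483
So 6.4483·(Kᵢ + α·Naᵢ) = Kₒ + α·Naₒ → α = (6.4483·128.0 − 7.14) / (117.0 − 6.4483·9.1)
α = (825.4 − 7.14) / (117.0 − 58.68) = 818.2/58.32 = 14.03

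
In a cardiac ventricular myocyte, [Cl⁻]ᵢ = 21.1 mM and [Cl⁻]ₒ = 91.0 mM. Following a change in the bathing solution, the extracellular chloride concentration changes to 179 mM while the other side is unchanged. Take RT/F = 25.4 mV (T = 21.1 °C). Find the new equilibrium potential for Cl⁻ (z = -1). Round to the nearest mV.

-54 mV

After the shift: [Cl⁻]_out = 179, [Cl⁻]_in = 21.1 mM.
E_new = (25.4/-1)·ln(179/21.1) = -25.40 · (2.1381) = -54.31 mV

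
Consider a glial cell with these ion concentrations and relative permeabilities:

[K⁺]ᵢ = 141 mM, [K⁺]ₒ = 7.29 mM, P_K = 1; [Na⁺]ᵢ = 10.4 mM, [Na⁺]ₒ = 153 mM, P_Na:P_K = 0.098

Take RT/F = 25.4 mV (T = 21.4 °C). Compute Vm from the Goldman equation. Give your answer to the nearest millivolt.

-47 mV

Vm = 25.4 · ln[(Σ P·[cation]ₒ + Σ P·[anion]ᵢ) / (Σ P·[cation]ᵢ + Σ P·[anion]ₒ)]
Numerator = 1×7.29 + 0.098×153 = 22.28
Denominator = 1×141 + 0.098×10.4 = 142
Vm = 25.4 · ln(0.15691) = 25.4 × (-1.8521) = -47.04 mV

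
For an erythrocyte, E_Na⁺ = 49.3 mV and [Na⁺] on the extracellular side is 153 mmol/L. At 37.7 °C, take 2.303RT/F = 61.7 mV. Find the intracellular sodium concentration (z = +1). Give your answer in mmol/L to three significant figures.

24.3 mmol/L

Nernst: E = (61.7/1) · log₁₀([out]/[in]), so log₁₀([out]/[in]) = 49.3 × 1 / 61.7 = 0.7990.
[out]/[in] = 10^(0.7990) = 6.295.
[in] = 153 / 6.295 = 24.3 mmol/L.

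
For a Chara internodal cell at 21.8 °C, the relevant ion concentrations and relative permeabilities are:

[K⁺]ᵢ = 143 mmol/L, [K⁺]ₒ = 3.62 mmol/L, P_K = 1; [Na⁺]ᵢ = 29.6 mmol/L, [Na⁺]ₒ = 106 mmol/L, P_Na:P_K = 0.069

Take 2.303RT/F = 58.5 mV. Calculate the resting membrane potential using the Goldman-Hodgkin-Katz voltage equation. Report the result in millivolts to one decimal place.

Vm = 58.5 · log₁₀[(Σ P·[cation]ₒ + Σ P·[anion]ᵢ) / (Σ P·[cation]ᵢ + Σ P·[anion]ₒ)]
Numerator = 1×3.62 + 0.069×106 = 10.93
Denominator = 1×143 + 0.069×29.6 = 145
Vm = 58.5 · log₁₀(0.075385) = 58.5 × (-1.1227) = -65.68 mV

-65.7 mV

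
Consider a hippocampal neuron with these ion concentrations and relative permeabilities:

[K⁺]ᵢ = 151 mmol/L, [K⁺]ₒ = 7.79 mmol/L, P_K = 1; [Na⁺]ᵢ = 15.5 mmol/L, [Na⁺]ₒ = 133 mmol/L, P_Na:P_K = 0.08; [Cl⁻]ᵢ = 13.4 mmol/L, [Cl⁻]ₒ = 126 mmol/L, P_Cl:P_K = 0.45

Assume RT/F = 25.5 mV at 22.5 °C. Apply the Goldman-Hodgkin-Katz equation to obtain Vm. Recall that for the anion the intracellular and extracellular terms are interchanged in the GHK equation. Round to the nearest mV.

Vm = 25.5 · ln[(Σ P·[cation]ₒ + Σ P·[anion]ᵢ) / (Σ P·[cation]ᵢ + Σ P·[anion]ₒ)]
Numerator = 1×7.79 + 0.08×133 + 0.45×13.4 = 24.46
Denominator = 1×151 + 0.08×15.5 + 0.45×126 = 208.9
Vm = 25.5 · ln(0.11707) = 25.5 × (-2.1450) = -54.70 mV

-55 mV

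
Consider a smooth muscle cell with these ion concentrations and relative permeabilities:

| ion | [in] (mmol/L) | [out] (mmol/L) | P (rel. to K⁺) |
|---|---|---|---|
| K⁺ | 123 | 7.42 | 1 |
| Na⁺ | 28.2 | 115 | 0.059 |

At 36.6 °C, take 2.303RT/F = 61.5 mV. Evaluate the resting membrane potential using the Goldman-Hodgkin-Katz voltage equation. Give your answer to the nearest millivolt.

-58 mV

Vm = 61.5 · log₁₀[(Σ P·[cation]ₒ + Σ P·[anion]ᵢ) / (Σ P·[cation]ᵢ + Σ P·[anion]ₒ)]
Numerator = 1×7.42 + 0.059×115 = 14.2
Denominator = 1×123 + 0.059×28.2 = 124.7
Vm = 61.5 · log₁₀(0.11395) = 61.5 × (-0.9433) = -58.01 mV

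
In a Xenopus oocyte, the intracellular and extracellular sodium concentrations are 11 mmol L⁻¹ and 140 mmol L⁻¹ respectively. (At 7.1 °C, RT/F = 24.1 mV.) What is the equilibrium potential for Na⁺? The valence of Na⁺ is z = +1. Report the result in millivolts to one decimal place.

E = (24.1/z) · ln([Na⁺]_out/[Na⁺]_in) with z = +1.
= (24.1/1) · ln(140/11) = 24.10 · ln(12.73)
= 24.10 · (2.5437) = 61.30 mV

61.3 mV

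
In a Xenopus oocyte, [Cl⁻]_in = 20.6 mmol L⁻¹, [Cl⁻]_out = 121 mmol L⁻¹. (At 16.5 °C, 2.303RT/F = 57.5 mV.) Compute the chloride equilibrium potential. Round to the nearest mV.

E = (57.5/z) · log₁₀([Cl⁻]_out/[Cl⁻]_in) with z = -1.
For an anion, dividing by z = -1 reverses the sign.
= (57.5/-1) · log₁₀(121/20.6) = -57.50 · log₁₀(5.874)
= -57.50 · (0.7689) = -44.21 mV

-44 mV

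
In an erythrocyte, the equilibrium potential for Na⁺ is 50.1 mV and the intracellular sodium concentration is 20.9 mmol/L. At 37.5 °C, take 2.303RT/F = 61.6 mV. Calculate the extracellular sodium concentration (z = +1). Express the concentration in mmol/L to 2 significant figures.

Nernst: E = (61.6/1) · log₁₀([out]/[in]), so log₁₀([out]/[in]) = 50.1 × 1 / 61.6 = 0.8133.
[out]/[in] = 10^(0.8133) = 6.506.
[out] = 6.506 × 20.9 = 136 mmol/L.

140 mmol/L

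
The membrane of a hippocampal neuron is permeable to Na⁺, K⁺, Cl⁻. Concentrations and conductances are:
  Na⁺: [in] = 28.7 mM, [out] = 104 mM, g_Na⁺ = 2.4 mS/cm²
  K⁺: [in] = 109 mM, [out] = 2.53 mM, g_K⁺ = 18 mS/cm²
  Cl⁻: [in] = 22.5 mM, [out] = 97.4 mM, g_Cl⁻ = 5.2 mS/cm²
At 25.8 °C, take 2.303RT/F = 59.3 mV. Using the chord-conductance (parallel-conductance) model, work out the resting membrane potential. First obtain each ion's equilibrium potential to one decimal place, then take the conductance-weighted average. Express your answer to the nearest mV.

-73 mV

E_Na⁺ = (59.3/1)·log₁₀(104/28.7) = 33.2 mV
E_K⁺ = (59.3/1)·log₁₀(2.53/109) = -96.9 mV
E_Cl⁻ = (59.3/-1)·log₁₀(97.4/22.5) = -37.7 mV
Vm = (Σ gᵢEᵢ)/(Σ gᵢ) = (2.4·33.2 + 18·-96.9 + 5.2·-37.7) / (2.4 + 18 + 5.2)
= -1860.56 / 25.6 = -72.68 mV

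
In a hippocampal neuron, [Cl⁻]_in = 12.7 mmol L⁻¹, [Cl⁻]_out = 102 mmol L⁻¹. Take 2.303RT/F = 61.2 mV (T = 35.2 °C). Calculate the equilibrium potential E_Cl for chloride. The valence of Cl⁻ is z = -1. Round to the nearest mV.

-55 mV

E = (61.2/z) · log₁₀([Cl⁻]_out/[Cl⁻]_in) with z = -1.
For an anion, dividing by z = -1 reverses the sign.
= (61.2/-1) · log₁₀(102/12.7) = -61.20 · log₁₀(8.031)
= -61.20 · (0.9048) = -55.37 mV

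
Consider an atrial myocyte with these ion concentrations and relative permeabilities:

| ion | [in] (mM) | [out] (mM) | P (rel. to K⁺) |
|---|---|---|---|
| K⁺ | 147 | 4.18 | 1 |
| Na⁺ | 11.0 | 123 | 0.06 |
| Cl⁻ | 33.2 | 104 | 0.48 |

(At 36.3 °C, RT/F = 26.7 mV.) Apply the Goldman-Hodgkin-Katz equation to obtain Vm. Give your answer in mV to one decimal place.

-52.7 mV

Vm = 26.7 · ln[(Σ P·[cation]ₒ + Σ P·[anion]ᵢ) / (Σ P·[cation]ᵢ + Σ P·[anion]ₒ)]
Numerator = 1×4.18 + 0.06×123 + 0.48×33.2 = 27.5
Denominator = 1×147 + 0.06×11.0 + 0.48×104 = 197.6
Vm = 26.7 · ln(0.13916) = 26.7 × (-1.9721) = -52.66 mV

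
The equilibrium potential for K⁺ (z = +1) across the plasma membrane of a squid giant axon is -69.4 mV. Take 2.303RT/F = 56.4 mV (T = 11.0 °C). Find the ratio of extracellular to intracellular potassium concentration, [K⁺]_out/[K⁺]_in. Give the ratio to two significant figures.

0.059

log₁₀([out]/[in]) = E·z/(56.4) = -69.4 × 1 / 56.4 = -1.2305
[out]/[in] = 10^(-1.2305) = 0.05882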